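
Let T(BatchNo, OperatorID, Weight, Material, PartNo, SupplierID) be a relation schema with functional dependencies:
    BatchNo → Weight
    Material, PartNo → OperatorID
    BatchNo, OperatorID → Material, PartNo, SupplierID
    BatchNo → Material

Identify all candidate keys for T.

{BatchNo, OperatorID}, {BatchNo, PartNo}

Attributes never on any right-hand side: {BatchNo} — every candidate key must contain it.
Closure of {BatchNo, OperatorID} is {BatchNo, Material, OperatorID, PartNo, SupplierID, Weight}, the whole schema; {BatchNo, OperatorID} is a candidate key.
Closure of {BatchNo, PartNo} is {BatchNo, Material, OperatorID, PartNo, SupplierID, Weight}, the whole schema; {BatchNo, PartNo} is a candidate key.
No proper subset of any of these is a key, and no other minimal superkey exists.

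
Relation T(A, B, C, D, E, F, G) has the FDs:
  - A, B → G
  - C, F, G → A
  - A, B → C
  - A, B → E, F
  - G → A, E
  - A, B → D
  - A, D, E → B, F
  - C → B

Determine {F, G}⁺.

Start with {F, G}.
G → A, E applies; add {A, E} → now {A, E, F, G}.
No further FD applies.

{A, E, F, G}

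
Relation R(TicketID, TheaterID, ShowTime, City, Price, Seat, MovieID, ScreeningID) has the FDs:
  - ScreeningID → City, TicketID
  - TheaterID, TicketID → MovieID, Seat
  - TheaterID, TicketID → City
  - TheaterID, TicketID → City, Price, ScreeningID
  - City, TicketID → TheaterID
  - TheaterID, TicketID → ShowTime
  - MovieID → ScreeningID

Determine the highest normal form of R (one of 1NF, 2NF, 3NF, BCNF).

Candidate keys: {City, TicketID}, {MovieID}, {ScreeningID}, {TheaterID, TicketID}. Prime attributes: {City, MovieID, ScreeningID, TheaterID, TicketID}.
Every FD has a superkey on the left, so the relation is in BCNF.

BCNF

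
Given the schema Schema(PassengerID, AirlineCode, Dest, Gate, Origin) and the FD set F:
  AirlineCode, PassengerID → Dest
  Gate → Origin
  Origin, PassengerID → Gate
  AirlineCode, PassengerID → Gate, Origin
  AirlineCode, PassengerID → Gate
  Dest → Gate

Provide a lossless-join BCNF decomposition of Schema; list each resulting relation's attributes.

Candidate key of the original relation: {AirlineCode, PassengerID}.
In {AirlineCode, Dest, Gate, Origin, PassengerID}, {Gate} is not a superkey ({Gate}⁺ restricted to this set is {Gate, Origin}), so split on Gate → Origin into {Gate, Origin} and {AirlineCode, Dest, Gate, PassengerID}.
{Gate, Origin}: every determinant is a superkey — BCNF.
In {AirlineCode, Dest, Gate, PassengerID}, {Dest} is not a superkey ({Dest}⁺ restricted to this set is {Dest, Gate}), so split on Dest → Gate into {Dest, Gate} and {AirlineCode, Dest, PassengerID}.
{Dest, Gate}: every determinant is a superkey — BCNF.
{AirlineCode, Dest, PassengerID}: every determinant is a superkey — BCNF.

{AirlineCode, Dest, PassengerID}; {Dest, Gate}; {Gate, Origin}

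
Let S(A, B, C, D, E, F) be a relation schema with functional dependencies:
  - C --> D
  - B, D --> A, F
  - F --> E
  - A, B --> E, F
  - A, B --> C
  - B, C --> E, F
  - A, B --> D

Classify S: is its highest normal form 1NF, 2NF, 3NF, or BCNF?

2NF

Candidate keys: {A, B}, {B, C}, {B, D}. Prime attributes: {A, B, C, D}.
C --> D: {C}⁺ = {C, D}, which is not all of the attributes, so the left side is not a superkey — BCNF is violated.
Because {E} is non-prime and the left side of F --> E is not a superkey, the relation is not in 3NF.
Checking every proper subset of each key, none determines a non-prime attribute — 2NF is satisfied.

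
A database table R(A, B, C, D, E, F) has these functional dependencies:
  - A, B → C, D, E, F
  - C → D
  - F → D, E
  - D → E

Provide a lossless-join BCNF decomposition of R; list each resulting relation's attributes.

Candidate key of the original relation: {A, B}.
{A, B, C, D, E, F}: {C} determines {C, D, E} here but is not a superkey — split on C → D, E, giving {C, D, E} and {A, B, C, F}.
{C, D, E}: {D} determines {D, E} here but is not a superkey — split on D → E, giving {D, E} and {C, D}.
{D, E} is in BCNF.
{C, D} is in BCNF.
{A, B, C, F} is in BCNF.

{A, B, C, F}; {C, D}; {D, E}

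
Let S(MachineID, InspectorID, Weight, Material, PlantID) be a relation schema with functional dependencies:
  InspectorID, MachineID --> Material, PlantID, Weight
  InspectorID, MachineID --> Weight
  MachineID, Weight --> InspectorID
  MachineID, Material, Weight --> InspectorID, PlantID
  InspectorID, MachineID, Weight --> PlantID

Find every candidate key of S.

{MachineID} never appears on the right of any FD, so every key must include it.
{InspectorID, MachineID} is a candidate key since {InspectorID, MachineID}⁺ = {InspectorID, MachineID, Material, PlantID, Weight} covers every attribute.
{MachineID, Weight} is a candidate key since {MachineID, Weight}⁺ = {InspectorID, MachineID, Material, PlantID, Weight} covers every attribute.
No proper subset of any of these is a key, and no other minimal superkey exists.

{InspectorID, MachineID}, {MachineID, Weight}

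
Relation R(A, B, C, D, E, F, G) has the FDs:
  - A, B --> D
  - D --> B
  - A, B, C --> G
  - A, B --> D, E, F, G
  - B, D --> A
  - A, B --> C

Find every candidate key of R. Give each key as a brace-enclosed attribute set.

Closure of {D} is {A, B, C, D, E, F, G}, the whole schema; {D} is a candidate key.
Closure of {A, B} is {A, B, C, D, E, F, G}, the whole schema; {A, B} is a candidate key.
No proper subset of any of these is a key, and no other minimal superkey exists.

{A, B}, {D}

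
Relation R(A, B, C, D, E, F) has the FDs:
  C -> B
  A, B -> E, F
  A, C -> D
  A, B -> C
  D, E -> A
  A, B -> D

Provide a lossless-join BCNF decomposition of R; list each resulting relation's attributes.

Candidate keys of the original relation: {A, B}, {A, C}, {B, D, E}, {C, D, E}.
{A, B, C, D, E, F}: {C} determines {B, C} here but is not a superkey — split on C -> B, giving {B, C} and {A, C, D, E, F}.
{B, C} has no BCNF violation.
{A, C, D, E, F}: {D, E} determines {A, D, E} here but is not a superkey — split on D, E -> A, giving {A, D, E} and {C, D, E, F}.
{A, D, E} has no BCNF violation.
{C, D, E, F} has no BCNF violation.

{A, D, E}; {B, C}; {C, D, E, F}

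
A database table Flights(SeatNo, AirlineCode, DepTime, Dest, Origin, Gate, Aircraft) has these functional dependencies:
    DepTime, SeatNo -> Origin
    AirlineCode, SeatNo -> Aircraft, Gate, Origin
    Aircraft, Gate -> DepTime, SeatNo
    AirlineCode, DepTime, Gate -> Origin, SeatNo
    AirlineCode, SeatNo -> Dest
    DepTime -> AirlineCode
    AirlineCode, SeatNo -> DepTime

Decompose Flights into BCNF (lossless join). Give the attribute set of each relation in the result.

Candidate keys of the original relation: {Aircraft, Gate}, {AirlineCode, SeatNo}, {DepTime, Gate}, {DepTime, SeatNo}.
Within {Aircraft, AirlineCode, DepTime, Dest, Gate, Origin, SeatNo}: {DepTime}⁺ ∩ {Aircraft, AirlineCode, DepTime, Dest, Gate, Origin, SeatNo} = {AirlineCode, DepTime}, not the whole set, so DepTime -> AirlineCode violates BCNF; decompose into {AirlineCode, DepTime} and {Aircraft, DepTime, Dest, Gate, Origin, SeatNo}.
{AirlineCode, DepTime} has no BCNF violation.
{Aircraft, DepTime, Dest, Gate, Origin, SeatNo} has no BCNF violation.

{Aircraft, DepTime, Dest, Gate, Origin, SeatNo}; {AirlineCode, DepTime}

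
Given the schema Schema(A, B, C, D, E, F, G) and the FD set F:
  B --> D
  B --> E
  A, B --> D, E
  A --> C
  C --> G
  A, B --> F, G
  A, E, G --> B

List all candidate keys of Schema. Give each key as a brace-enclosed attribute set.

{A, B}, {A, E}

{A} never appears on the right of any FD, so every key must include it.
Closure of {A, B} is {A, B, C, D, E, F, G}, the whole schema; {A, B} is a candidate key.
Closure of {A, E} is {A, B, C, D, E, F, G}, the whole schema; {A, E} is a candidate key.
These are minimal and exhaustive — every other superkey contains one of them.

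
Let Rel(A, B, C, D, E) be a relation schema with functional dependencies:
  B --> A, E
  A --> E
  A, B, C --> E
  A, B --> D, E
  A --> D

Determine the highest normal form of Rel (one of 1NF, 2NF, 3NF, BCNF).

1NF

Candidate key: {B, C}. Prime attributes: {B, C}.
B --> A, E breaks BCNF: {B}⁺ = {A, B, D, E}, so {B} is not a superkey.
Because {A, E} are non-prime and the left side of B --> A, E is not a superkey, the relation is not in 3NF.
Since {B} ⊂ {B, C} and {B}⁺ ⊇ {A, D, E} with {A, D, E} non-prime, there is a partial dependency; 2NF fails.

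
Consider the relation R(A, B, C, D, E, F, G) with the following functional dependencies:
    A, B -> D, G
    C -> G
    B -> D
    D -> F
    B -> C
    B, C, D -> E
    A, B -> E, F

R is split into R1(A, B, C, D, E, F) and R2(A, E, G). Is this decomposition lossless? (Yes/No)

No

The shared attributes are {A, E} and {A, E}⁺ = {A, E}.
R1 ⊄ {A, E} and R2 ⊄ {A, E}, so the split is lossy.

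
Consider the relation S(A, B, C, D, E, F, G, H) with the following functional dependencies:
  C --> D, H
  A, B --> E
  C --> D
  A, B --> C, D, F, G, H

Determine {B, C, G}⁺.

Start with {B, C, G}.
C --> D, H applies; add {D, H} → now {B, C, D, G, H}.
No further FD applies.

{B, C, D, G, H}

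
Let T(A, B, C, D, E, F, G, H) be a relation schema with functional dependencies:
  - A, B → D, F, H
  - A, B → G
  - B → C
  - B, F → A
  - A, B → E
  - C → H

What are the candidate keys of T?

{B} never appears on the right of any FD, so every key must include it.
Closure of {A, B} is {A, B, C, D, E, F, G, H}, the whole schema; {A, B} is a candidate key.
Closure of {B, F} is {A, B, C, D, E, F, G, H}, the whole schema; {B, F} is a candidate key.
Any other superkey properly contains one of these, so there are no further candidate keys.

{A, B}, {B, F}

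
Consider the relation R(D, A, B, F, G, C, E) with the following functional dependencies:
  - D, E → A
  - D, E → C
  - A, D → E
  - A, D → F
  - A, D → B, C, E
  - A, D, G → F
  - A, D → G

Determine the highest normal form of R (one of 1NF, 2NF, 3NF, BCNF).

BCNF

Candidate keys: {A, D}, {D, E}. Prime attributes: {A, D, E}.
The left-hand side of every FD is a superkey, so BCNF is satisfied.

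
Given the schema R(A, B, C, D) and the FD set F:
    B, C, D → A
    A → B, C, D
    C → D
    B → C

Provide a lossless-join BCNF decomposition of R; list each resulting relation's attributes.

Candidate keys of the original relation: {A}, {B}.
Within {A, B, C, D}: {C}⁺ ∩ {A, B, C, D} = {C, D}, not the whole set, so C → D violates BCNF; decompose into {C, D} and {A, B, C}.
{C, D}: every determinant is a superkey — BCNF.
{A, B, C}: every determinant is a superkey — BCNF.

{A, B, C}; {C, D}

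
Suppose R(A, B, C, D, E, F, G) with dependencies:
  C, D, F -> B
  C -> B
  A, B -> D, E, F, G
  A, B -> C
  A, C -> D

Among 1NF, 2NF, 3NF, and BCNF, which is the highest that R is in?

3NF

Candidate keys: {A, B}, {A, C}. Prime attributes: {A, B, C}.
For C, D, F -> B we have {C, D, F}⁺ = {B, C, D, F}; {C, D, F} is not a superkey, so BCNF fails.
Since {B} ⊆ prime attributes and every other non-superkey FD also has a prime right side, the schema is in 3NF.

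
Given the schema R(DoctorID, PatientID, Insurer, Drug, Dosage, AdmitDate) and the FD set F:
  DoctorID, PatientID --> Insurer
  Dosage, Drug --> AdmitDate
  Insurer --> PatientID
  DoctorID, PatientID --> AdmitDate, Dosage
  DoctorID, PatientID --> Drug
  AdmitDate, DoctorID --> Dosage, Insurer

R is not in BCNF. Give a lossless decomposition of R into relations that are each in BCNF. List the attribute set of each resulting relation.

{AdmitDate, Dosage, Drug}; {DoctorID, Dosage, Drug, Insurer}; {Insurer, PatientID}

Candidate keys of the original relation: {AdmitDate, DoctorID}, {DoctorID, Dosage, Drug}, {DoctorID, Insurer}, {DoctorID, PatientID}.
In {AdmitDate, DoctorID, Dosage, Drug, Insurer, PatientID}, {Dosage, Drug} is not a superkey ({Dosage, Drug}⁺ restricted to this set is {AdmitDate, Dosage, Drug}), so split on Dosage, Drug --> AdmitDate into {AdmitDate, Dosage, Drug} and {DoctorID, Dosage, Drug, Insurer, PatientID}.
{AdmitDate, Dosage, Drug} is in BCNF.
In {DoctorID, Dosage, Drug, Insurer, PatientID}, {Insurer} is not a superkey ({Insurer}⁺ restricted to this set is {Insurer, PatientID}), so split on Insurer --> PatientID into {Insurer, PatientID} and {DoctorID, Dosage, Drug, Insurer}.
{Insurer, PatientID} is in BCNF.
{DoctorID, Dosage, Drug, Insurer} is in BCNF.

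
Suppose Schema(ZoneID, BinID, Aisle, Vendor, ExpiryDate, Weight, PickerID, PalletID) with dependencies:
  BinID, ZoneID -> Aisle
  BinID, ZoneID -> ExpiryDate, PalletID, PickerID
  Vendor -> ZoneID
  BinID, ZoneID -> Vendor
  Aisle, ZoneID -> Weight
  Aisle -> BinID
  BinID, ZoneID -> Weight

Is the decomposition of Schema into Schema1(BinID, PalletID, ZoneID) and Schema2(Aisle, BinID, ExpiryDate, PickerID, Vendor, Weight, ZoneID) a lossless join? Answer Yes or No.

Schema1 ∩ Schema2 = {BinID, ZoneID}; its closure under F is {Aisle, BinID, ExpiryDate, PalletID, PickerID, Vendor, Weight, ZoneID}.
Since Schema1 ⊆ {Aisle, BinID, ExpiryDate, PalletID, PickerID, Vendor, Weight, ZoneID}, the intersection is a superkey of Schema1; the decomposition is lossless.

Yes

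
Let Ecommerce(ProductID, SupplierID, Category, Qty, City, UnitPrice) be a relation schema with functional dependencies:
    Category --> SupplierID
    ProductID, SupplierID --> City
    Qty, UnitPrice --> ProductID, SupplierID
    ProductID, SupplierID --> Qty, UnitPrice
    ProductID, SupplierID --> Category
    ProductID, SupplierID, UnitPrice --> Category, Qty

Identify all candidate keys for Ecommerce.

{Category, ProductID}, {ProductID, SupplierID}, {Qty, UnitPrice}

Closure of {Category, ProductID} is {Category, City, ProductID, Qty, SupplierID, UnitPrice}, the whole schema; {Category, ProductID} is a candidate key.
Closure of {ProductID, SupplierID} is {Category, City, ProductID, Qty, SupplierID, UnitPrice}, the whole schema; {ProductID, SupplierID} is a candidate key.
Closure of {Qty, UnitPrice} is {Category, City, ProductID, Qty, SupplierID, UnitPrice}, the whole schema; {Qty, UnitPrice} is a candidate key.
No proper subset of any of these is a key, and no other minimal superkey exists.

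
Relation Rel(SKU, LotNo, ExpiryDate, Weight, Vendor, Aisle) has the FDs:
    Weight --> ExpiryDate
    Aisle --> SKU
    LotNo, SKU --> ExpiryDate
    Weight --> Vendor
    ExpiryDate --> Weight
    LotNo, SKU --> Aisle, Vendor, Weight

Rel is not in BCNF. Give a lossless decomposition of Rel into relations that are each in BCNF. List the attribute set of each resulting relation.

{Aisle, LotNo, Weight}; {Aisle, SKU}; {ExpiryDate, Vendor, Weight}

Candidate keys of the original relation: {Aisle, LotNo}, {LotNo, SKU}.
{Aisle, ExpiryDate, LotNo, SKU, Vendor, Weight}: {Weight} determines {ExpiryDate, Vendor, Weight} here but is not a superkey — split on Weight --> ExpiryDate, Vendor, giving {ExpiryDate, Vendor, Weight} and {Aisle, LotNo, SKU, Weight}.
{ExpiryDate, Vendor, Weight} has no BCNF violation.
{Aisle, LotNo, SKU, Weight}: {Aisle} determines {Aisle, SKU} here but is not a superkey — split on Aisle --> SKU, giving {Aisle, SKU} and {Aisle, LotNo, Weight}.
{Aisle, SKU} has no BCNF violation.
{Aisle, LotNo, Weight} has no BCNF violation.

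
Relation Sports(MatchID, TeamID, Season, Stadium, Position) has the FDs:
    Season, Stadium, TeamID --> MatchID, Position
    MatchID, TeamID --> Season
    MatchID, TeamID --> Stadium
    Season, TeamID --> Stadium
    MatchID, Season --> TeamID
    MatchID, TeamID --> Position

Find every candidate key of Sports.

{MatchID, Season}, {MatchID, TeamID}, {Season, TeamID}

{MatchID, Season}⁺ = {MatchID, Position, Season, Stadium, TeamID}, which is every attribute, so {MatchID, Season} is a candidate key.
{MatchID, TeamID}⁺ = {MatchID, Position, Season, Stadium, TeamID}, which is every attribute, so {MatchID, TeamID} is a candidate key.
{Season, TeamID}⁺ = {MatchID, Position, Season, Stadium, TeamID}, which is every attribute, so {Season, TeamID} is a candidate key.
No proper subset of any of these is a key, and no other minimal superkey exists.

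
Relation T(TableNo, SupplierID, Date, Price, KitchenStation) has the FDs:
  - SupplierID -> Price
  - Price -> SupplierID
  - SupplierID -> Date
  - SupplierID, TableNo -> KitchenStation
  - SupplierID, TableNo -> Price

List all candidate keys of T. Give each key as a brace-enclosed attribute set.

No FD produces {TableNo}, so it must be in every candidate key.
{Price, TableNo} is a candidate key since {Price, TableNo}⁺ = {Date, KitchenStation, Price, SupplierID, TableNo} covers every attribute.
{SupplierID, TableNo} is a candidate key since {SupplierID, TableNo}⁺ = {Date, KitchenStation, Price, SupplierID, TableNo} covers every attribute.
Any other superkey properly contains one of these, so there are no further candidate keys.

{Price, TableNo}, {SupplierID, TableNo}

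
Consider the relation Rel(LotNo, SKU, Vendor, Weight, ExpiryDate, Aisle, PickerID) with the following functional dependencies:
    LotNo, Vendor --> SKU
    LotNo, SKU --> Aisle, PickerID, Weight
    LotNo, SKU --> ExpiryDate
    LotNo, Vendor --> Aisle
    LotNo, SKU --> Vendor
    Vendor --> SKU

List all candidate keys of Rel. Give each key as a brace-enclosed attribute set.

{LotNo, SKU}, {LotNo, Vendor}

No FD produces {LotNo}, so it must be in every candidate key.
{LotNo, SKU}⁺ = {Aisle, ExpiryDate, LotNo, PickerID, SKU, Vendor, Weight}, which is every attribute, so {LotNo, SKU} is a candidate key.
{LotNo, Vendor}⁺ = {Aisle, ExpiryDate, LotNo, PickerID, SKU, Vendor, Weight}, which is every attribute, so {LotNo, Vendor} is a candidate key.
These are minimal and exhaustive — every other superkey contains one of them.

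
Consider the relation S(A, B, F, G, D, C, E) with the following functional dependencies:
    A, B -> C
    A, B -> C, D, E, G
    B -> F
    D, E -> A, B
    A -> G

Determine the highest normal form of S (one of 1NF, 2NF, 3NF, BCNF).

1NF

Candidate keys: {A, B}, {D, E}. Prime attributes: {A, B, D, E}.
B -> F: {B}⁺ = {B, F}, which is not all of the attributes, so the left side is not a superkey — BCNF is violated.
B -> F has non-prime {F} on the right and a non-superkey on the left, so 3NF fails.
{A} is a proper subset of the key {A, B}, and {A}⁺ contains the non-prime attribute {G} — a partial dependency, so 2NF is violated.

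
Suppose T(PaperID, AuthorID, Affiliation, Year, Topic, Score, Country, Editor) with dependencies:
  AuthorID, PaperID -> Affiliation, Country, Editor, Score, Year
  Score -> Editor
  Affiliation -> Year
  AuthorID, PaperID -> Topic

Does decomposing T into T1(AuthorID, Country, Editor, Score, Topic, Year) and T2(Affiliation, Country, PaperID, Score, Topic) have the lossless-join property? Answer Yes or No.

Common attributes: {Country, Score, Topic}; their closure is {Country, Editor, Score, Topic}.
Neither T1 nor T2 is contained in that closure, so the decomposition is lossy.

No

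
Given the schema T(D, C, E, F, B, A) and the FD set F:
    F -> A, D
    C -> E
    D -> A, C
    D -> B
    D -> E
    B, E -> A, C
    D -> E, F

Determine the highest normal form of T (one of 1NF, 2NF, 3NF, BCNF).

Candidate keys: {D}, {F}. Prime attributes: {D, F}.
C -> E: {C}⁺ = {C, E}, which is not all of the attributes, so the left side is not a superkey — BCNF is violated.
Because {E} is non-prime and the left side of C -> E is not a superkey, the relation is not in 3NF.
With only single-attribute keys there can be no partial dependency, so 2NF holds.

2NF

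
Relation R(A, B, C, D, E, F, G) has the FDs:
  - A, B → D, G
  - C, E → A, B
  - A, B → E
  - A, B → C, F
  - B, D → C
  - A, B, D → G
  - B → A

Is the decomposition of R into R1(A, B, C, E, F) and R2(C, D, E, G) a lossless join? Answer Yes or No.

The shared attributes are {C, E} and {C, E}⁺ = {A, B, C, D, E, F, G}.
This includes all of R1, so the common attributes are a superkey of R1 — the join is lossless.

Yes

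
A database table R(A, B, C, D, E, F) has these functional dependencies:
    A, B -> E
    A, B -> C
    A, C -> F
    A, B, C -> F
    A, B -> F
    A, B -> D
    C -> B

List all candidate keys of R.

{A, B}, {A, C}

{A} never appears on the right of any FD, so every key must include it.
{A, B} is a candidate key since {A, B}⁺ = {A, B, C, D, E, F} covers every attribute.
{A, C} is a candidate key since {A, C}⁺ = {A, B, C, D, E, F} covers every attribute.
Any other superkey properly contains one of these, so there are no further candidate keys.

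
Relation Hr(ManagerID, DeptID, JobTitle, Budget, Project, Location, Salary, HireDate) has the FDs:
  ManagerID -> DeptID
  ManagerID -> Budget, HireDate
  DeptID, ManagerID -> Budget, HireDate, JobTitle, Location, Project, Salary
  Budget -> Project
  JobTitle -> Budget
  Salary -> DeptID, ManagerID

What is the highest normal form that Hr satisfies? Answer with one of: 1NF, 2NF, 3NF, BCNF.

2NF

Candidate keys: {ManagerID}, {Salary}. Prime attributes: {ManagerID, Salary}.
Budget -> Project: {Budget}⁺ = {Budget, Project}, which is not all of the attributes, so the left side is not a superkey — BCNF is violated.
Budget -> Project has non-prime {Project} on the right and a non-superkey on the left, so 3NF fails.
With only single-attribute keys there can be no partial dependency, so 2NF holds.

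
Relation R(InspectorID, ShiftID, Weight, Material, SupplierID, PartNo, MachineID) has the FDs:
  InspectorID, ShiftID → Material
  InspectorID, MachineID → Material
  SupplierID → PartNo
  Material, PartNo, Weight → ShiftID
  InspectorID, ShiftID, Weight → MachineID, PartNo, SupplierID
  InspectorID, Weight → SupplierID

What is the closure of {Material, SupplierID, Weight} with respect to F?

Start with {Material, SupplierID, Weight}.
SupplierID → PartNo applies; add {PartNo} → now {Material, PartNo, SupplierID, Weight}.
Material, PartNo, Weight → ShiftID applies; add {ShiftID} → now {Material, PartNo, ShiftID, SupplierID, Weight}.
No further FD applies.

{Material, PartNo, ShiftID, SupplierID, Weight}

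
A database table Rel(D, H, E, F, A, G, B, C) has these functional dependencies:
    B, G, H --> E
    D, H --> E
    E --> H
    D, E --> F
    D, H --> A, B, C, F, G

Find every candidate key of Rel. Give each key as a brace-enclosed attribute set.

{D} never appears on the right of any FD, so every key must include it.
{D, E} is a candidate key since {D, E}⁺ = {A, B, C, D, E, F, G, H} covers every attribute.
{D, H} is a candidate key since {D, H}⁺ = {A, B, C, D, E, F, G, H} covers every attribute.
These are minimal and exhaustive — every other superkey contains one of them.

{D, E}, {D, H}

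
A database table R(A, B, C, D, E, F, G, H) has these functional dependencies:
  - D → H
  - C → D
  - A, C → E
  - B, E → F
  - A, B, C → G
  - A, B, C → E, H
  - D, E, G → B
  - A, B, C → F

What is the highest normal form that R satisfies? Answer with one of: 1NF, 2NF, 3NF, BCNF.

1NF

Candidate keys: {A, B, C}, {A, C, G}. Prime attributes: {A, B, C, G}.
For D → H we have {D}⁺ = {D, H}; {D} is not a superkey, so BCNF fails.
Because {H} is non-prime and the left side of D → H is not a superkey, the relation is not in 3NF.
{C} is a proper subset of the key {A, B, C}, and {C}⁺ contains the non-prime attributes {D, H} — a partial dependency, so 2NF is violated.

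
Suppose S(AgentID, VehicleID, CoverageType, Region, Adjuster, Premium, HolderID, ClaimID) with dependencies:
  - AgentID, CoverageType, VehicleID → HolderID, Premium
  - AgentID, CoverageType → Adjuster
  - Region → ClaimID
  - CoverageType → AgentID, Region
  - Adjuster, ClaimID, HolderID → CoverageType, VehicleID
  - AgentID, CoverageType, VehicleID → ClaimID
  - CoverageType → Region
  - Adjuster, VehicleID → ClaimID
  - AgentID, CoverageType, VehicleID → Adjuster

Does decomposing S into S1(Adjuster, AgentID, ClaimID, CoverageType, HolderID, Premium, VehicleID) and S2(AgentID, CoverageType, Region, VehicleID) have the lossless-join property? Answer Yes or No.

Yes

The shared attributes are {AgentID, CoverageType, VehicleID} and {AgentID, CoverageType, VehicleID}⁺ = {Adjuster, AgentID, ClaimID, CoverageType, HolderID, Premium, Region, VehicleID}.
Since S1 ⊆ {Adjuster, AgentID, ClaimID, CoverageType, HolderID, Premium, Region, VehicleID}, the intersection is a superkey of S1; the decomposition is lossless.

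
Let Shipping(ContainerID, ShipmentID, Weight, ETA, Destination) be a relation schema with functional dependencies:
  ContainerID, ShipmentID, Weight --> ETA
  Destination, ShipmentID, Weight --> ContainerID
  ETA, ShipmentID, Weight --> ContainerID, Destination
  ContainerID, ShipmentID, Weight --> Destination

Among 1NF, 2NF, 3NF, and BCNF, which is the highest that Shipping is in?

BCNF

Candidate keys: {ContainerID, ShipmentID, Weight}, {Destination, ShipmentID, Weight}, {ETA, ShipmentID, Weight}. Prime attributes: {ContainerID, Destination, ETA, ShipmentID, Weight}.
Each dependency's left side is a superkey — BCNF holds.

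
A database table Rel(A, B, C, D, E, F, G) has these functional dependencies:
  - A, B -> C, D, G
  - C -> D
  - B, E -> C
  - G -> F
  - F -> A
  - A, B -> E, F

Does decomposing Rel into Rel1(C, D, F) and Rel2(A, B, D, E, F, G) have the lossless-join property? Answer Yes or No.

No

Rel1 ∩ Rel2 = {D, F}; its closure under F is {A, D, F}.
Neither Rel1 nor Rel2 is contained in that closure, so the decomposition is lossy.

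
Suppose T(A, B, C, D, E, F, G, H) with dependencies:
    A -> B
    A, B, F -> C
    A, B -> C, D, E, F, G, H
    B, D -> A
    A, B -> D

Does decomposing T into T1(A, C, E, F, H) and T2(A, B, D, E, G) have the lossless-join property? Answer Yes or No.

The shared attributes are {A, E} and {A, E}⁺ = {A, B, C, D, E, F, G, H}.
Since T1 ⊆ {A, B, C, D, E, F, G, H}, the intersection is a superkey of T1; the decomposition is lossless.

Yes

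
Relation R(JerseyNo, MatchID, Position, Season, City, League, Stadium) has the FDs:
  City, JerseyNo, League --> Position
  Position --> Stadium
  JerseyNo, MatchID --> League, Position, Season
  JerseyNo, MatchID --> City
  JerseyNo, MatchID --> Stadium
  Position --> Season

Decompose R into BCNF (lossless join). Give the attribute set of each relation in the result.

Candidate key of the original relation: {JerseyNo, MatchID}.
{City, JerseyNo, League, MatchID, Position, Season, Stadium}: {City, JerseyNo, League} determines {City, JerseyNo, League, Position, Season, Stadium} here but is not a superkey — split on City, JerseyNo, League --> Position, Season, Stadium, giving {City, JerseyNo, League, Position, Season, Stadium} and {City, JerseyNo, League, MatchID}.
{City, JerseyNo, League, Position, Season, Stadium}: {Position} determines {Position, Season, Stadium} here but is not a superkey — split on Position --> Season, Stadium, giving {Position, Season, Stadium} and {City, JerseyNo, League, Position}.
{Position, Season, Stadium} has no BCNF violation.
{City, JerseyNo, League, Position} has no BCNF violation.
{City, JerseyNo, League, MatchID} has no BCNF violation.

{City, JerseyNo, League, MatchID}; {City, JerseyNo, League, Position}; {Position, Season, Stadium}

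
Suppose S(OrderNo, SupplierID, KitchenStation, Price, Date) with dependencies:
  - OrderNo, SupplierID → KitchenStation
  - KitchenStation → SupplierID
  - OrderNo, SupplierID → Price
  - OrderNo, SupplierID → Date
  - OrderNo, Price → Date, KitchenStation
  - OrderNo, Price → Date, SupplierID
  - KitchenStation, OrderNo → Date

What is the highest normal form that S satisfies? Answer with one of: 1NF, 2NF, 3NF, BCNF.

3NF

Candidate keys: {KitchenStation, OrderNo}, {OrderNo, Price}, {OrderNo, SupplierID}. Prime attributes: {KitchenStation, OrderNo, Price, SupplierID}.
For KitchenStation → SupplierID we have {KitchenStation}⁺ = {KitchenStation, SupplierID}; {KitchenStation} is not a superkey, so BCNF fails.
Its right-hand attributes {SupplierID} are all prime, as are those of every other non-superkey FD — the relation is in 3NF.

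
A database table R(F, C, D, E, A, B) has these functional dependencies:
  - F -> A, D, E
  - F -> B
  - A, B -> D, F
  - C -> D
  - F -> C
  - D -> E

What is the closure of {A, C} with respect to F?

{A, C, D, E}

Start with {A, C}.
C -> D applies; add {D} → now {A, C, D}.
D -> E applies; add {E} → now {A, C, D, E}.
No further FD applies.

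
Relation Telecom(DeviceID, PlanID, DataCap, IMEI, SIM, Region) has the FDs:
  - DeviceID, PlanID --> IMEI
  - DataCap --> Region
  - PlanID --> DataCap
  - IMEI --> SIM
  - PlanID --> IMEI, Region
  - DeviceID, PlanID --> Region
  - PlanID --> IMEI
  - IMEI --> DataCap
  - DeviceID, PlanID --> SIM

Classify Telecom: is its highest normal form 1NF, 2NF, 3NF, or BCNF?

Candidate key: {DeviceID, PlanID}. Prime attributes: {DeviceID, PlanID}.
DataCap --> Region breaks BCNF: {DataCap}⁺ = {DataCap, Region}, so {DataCap} is not a superkey.
DataCap --> Region determines the non-prime attribute {Region} from a non-superkey — 3NF is violated.
The proper key subset {PlanID} of {DeviceID, PlanID} determines non-prime {DataCap, IMEI, Region, SIM}, so the relation is not even in 2NF.

1NF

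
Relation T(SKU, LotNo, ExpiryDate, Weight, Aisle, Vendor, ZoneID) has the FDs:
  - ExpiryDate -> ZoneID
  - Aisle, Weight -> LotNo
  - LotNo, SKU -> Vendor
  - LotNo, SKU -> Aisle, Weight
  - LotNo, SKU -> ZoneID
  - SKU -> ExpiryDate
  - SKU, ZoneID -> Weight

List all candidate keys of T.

{Aisle, SKU}, {LotNo, SKU}

Attributes never on any right-hand side: {SKU} — every candidate key must contain it.
{Aisle, SKU} is a candidate key since {Aisle, SKU}⁺ = {Aisle, ExpiryDate, LotNo, SKU, Vendor, Weight, ZoneID} covers every attribute.
{LotNo, SKU} is a candidate key since {LotNo, SKU}⁺ = {Aisle, ExpiryDate, LotNo, SKU, Vendor, Weight, ZoneID} covers every attribute.
Any other superkey properly contains one of these, so there are no further candidate keys.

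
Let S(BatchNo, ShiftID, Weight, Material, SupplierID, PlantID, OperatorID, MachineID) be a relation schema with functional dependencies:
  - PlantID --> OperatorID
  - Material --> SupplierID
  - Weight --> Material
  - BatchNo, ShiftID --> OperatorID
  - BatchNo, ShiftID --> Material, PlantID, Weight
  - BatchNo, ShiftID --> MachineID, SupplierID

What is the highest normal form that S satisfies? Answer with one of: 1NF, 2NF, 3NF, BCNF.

Candidate key: {BatchNo, ShiftID}. Prime attributes: {BatchNo, ShiftID}.
PlantID --> OperatorID breaks BCNF: {PlantID}⁺ = {OperatorID, PlantID}, so {PlantID} is not a superkey.
PlantID --> OperatorID has non-prime {OperatorID} on the right and a non-superkey on the left, so 3NF fails.
No proper subset of a key has a non-prime attribute in its closure, so there is no partial dependency; 2NF holds.

2NF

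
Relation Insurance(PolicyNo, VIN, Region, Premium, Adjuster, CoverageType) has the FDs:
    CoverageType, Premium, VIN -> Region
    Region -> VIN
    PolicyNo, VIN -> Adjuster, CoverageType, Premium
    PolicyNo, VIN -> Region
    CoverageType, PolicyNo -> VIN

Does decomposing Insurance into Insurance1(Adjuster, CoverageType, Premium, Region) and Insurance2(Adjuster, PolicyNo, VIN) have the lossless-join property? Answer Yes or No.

Insurance1 ∩ Insurance2 = {Adjuster}; its closure under F is {Adjuster}.
Neither Insurance1 nor Insurance2 is contained in that closure, so the decomposition is lossy.

No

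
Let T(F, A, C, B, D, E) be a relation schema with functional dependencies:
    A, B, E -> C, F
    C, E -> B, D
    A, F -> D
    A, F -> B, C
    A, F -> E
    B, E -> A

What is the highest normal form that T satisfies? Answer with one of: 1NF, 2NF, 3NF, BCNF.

BCNF

Candidate keys: {A, F}, {B, E}, {C, E}. Prime attributes: {A, B, C, E, F}.
The left-hand side of every FD is a superkey, so BCNF is satisfied.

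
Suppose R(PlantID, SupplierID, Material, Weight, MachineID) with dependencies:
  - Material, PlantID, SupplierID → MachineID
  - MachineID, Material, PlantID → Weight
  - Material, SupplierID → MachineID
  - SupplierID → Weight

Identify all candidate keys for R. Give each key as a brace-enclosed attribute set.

{Material, PlantID, SupplierID}

No FD produces {Material, PlantID, SupplierID}, so they must be in every candidate key.
{Material, PlantID, SupplierID} is a candidate key since {Material, PlantID, SupplierID}⁺ = {MachineID, Material, PlantID, SupplierID, Weight} covers every attribute.
No other minimal set has full closure, so this is the only candidate key.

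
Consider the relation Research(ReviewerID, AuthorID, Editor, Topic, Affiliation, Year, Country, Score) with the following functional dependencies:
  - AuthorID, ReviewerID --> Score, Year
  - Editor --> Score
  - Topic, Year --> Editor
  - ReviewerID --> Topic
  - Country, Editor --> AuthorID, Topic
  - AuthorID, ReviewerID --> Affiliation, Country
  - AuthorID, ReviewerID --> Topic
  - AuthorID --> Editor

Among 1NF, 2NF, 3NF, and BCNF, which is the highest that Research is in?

1NF

Candidate keys: {AuthorID, ReviewerID}, {Country, Editor, ReviewerID}, {Country, ReviewerID, Year}. Prime attributes: {AuthorID, Country, Editor, ReviewerID, Year}.
Editor --> Score: {Editor}⁺ = {Editor, Score}, which is not all of the attributes, so the left side is not a superkey — BCNF is violated.
Editor --> Score has non-prime {Score} on the right and a non-superkey on the left, so 3NF fails.
{AuthorID} is a proper subset of the key {AuthorID, ReviewerID}, and {AuthorID}⁺ contains the non-prime attribute {Score} — a partial dependency, so 2NF is violated.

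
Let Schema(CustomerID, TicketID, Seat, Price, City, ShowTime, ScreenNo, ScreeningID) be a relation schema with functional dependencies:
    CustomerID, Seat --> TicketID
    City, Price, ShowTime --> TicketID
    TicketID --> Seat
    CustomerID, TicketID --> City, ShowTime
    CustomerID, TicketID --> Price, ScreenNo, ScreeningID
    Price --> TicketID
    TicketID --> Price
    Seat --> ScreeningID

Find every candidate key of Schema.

No FD produces {CustomerID}, so it must be in every candidate key.
Closure of {CustomerID, Price} is {City, CustomerID, Price, ScreenNo, ScreeningID, Seat, ShowTime, TicketID}, the whole schema; {CustomerID, Price} is a candidate key.
Closure of {CustomerID, Seat} is {City, CustomerID, Price, ScreenNo, ScreeningID, Seat, ShowTime, TicketID}, the whole schema; {CustomerID, Seat} is a candidate key.
Closure of {CustomerID, TicketID} is {City, CustomerID, Price, ScreenNo, ScreeningID, Seat, ShowTime, TicketID}, the whole schema; {CustomerID, TicketID} is a candidate key.
These are minimal and exhaustive — every other superkey contains one of them.

{CustomerID, Price}, {CustomerID, Seat}, {CustomerID, TicketID}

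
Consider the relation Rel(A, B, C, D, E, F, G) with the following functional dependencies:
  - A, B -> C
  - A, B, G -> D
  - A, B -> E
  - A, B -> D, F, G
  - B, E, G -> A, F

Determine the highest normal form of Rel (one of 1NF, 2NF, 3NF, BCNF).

BCNF

Candidate keys: {A, B}, {B, E, G}. Prime attributes: {A, B, E, G}.
Every FD has a superkey on the left, so the relation is in BCNF.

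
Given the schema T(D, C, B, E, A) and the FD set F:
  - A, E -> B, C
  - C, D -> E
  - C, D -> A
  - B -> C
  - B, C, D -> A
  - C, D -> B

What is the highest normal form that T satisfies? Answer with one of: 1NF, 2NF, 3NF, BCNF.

Candidate keys: {A, D, E}, {B, D}, {C, D}. Prime attributes: {A, B, C, D, E}.
A, E -> B, C breaks BCNF: {A, E}⁺ = {A, B, C, E}, so {A, E} is not a superkey.
Its right-hand attributes {B, C} are all prime, as are those of every other non-superkey FD — the relation is in 3NF.

3NF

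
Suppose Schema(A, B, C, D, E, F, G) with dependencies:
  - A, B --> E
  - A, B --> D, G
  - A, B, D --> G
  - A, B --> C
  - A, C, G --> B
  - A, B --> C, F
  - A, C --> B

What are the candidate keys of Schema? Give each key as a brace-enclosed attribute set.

Attributes never on any right-hand side: {A} — every candidate key must contain it.
{A, B}⁺ = {A, B, C, D, E, F, G}, which is every attribute, so {A, B} is a candidate key.
{A, C}⁺ = {A, B, C, D, E, F, G}, which is every attribute, so {A, C} is a candidate key.
These are minimal and exhaustive — every other superkey contains one of them.

{A, B}, {A, C}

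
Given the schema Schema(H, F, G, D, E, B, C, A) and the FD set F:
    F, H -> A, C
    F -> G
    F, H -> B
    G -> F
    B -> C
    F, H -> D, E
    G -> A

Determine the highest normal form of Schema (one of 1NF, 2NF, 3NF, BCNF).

Candidate keys: {F, H}, {G, H}. Prime attributes: {F, G, H}.
F -> G: {F}⁺ = {A, F, G}, which is not all of the attributes, so the left side is not a superkey — BCNF is violated.
B -> C has non-prime {C} on the right and a non-superkey on the left, so 3NF fails.
Since {F} ⊂ {F, H} and {F}⁺ ⊇ {A} with {A} non-prime, there is a partial dependency; 2NF fails.

1NF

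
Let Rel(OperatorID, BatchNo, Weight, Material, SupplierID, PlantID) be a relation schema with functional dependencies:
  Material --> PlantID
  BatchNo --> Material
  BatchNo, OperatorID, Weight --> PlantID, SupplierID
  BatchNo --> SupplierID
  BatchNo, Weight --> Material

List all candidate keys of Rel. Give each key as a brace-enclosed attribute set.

{BatchNo, OperatorID, Weight} never appear on the right of any FD, so every key must include all of them.
Closure of {BatchNo, OperatorID, Weight} is {BatchNo, Material, OperatorID, PlantID, SupplierID, Weight}, the whole schema; {BatchNo, OperatorID, Weight} is a candidate key.
No smaller or unrelated set reaches every attribute, so there are no other keys.

{BatchNo, OperatorID, Weight}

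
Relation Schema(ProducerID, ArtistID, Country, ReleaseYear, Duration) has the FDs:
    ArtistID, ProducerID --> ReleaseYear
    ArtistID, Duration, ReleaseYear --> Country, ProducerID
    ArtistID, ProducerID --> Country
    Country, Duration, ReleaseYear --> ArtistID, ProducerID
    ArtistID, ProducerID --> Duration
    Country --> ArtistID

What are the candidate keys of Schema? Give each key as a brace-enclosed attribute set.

{ArtistID, Duration, ReleaseYear}, {ArtistID, ProducerID}, {Country, Duration, ReleaseYear}, {Country, ProducerID}

Closure of {ArtistID, ProducerID} is {ArtistID, Country, Duration, ProducerID, ReleaseYear}, the whole schema; {ArtistID, ProducerID} is a candidate key.
Closure of {Country, ProducerID} is {ArtistID, Country, Duration, ProducerID, ReleaseYear}, the whole schema; {Country, ProducerID} is a candidate key.
Closure of {ArtistID, Duration, ReleaseYear} is {ArtistID, Country, Duration, ProducerID, ReleaseYear}, the whole schema; {ArtistID, Duration, ReleaseYear} is a candidate key.
Closure of {Country, Duration, ReleaseYear} is {ArtistID, Country, Duration, ProducerID, ReleaseYear}, the whole schema; {Country, Duration, ReleaseYear} is a candidate key.
No proper subset of any of these is a key, and no other minimal superkey exists.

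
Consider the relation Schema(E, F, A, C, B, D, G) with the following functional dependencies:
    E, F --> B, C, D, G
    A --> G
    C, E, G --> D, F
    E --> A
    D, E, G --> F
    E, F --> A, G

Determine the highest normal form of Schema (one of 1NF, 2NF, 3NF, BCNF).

1NF

Candidate keys: {C, E}, {D, E}, {E, F}. Prime attributes: {C, D, E, F}.
For A --> G we have {A}⁺ = {A, G}; {A} is not a superkey, so BCNF fails.
A --> G has non-prime {G} on the right and a non-superkey on the left, so 3NF fails.
{E} is a proper subset of the key {C, E}, and {E}⁺ contains the non-prime attributes {A, G} — a partial dependency, so 2NF is violated.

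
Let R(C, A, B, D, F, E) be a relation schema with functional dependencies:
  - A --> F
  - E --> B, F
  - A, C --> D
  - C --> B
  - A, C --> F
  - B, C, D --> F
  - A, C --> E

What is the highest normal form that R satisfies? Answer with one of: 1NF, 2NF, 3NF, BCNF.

1NF

Candidate key: {A, C}. Prime attributes: {A, C}.
A --> F breaks BCNF: {A}⁺ = {A, F}, so {A} is not a superkey.
A --> F determines the non-prime attribute {F} from a non-superkey — 3NF is violated.
Since {A} ⊂ {A, C} and {A}⁺ ⊇ {F} with {F} non-prime, there is a partial dependency; 2NF fails.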